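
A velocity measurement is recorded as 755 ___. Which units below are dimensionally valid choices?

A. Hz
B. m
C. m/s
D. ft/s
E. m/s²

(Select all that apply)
C, D

velocity has SI base units: m / s

Checking each option against m / s:
  A. Hz: ✗ does not match
  B. m: ✗ does not match
  C. m/s: ✓ matches
  D. ft/s: ✓ matches
  E. m/s²: ✗ does not match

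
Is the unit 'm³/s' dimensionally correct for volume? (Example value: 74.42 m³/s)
No

volume has SI base units: m^3
m³/s does NOT reduce to m^3; a valid unit for volume would be e.g. m³.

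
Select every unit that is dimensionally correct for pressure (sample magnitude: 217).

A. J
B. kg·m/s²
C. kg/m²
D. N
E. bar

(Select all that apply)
E

pressure has SI base units: kg / (m * s^2)

Checking each option against kg / (m * s^2):
  A. J: ✗ does not match
  B. kg·m/s²: ✗ does not match
  C. kg/m²: ✗ does not match
  D. N: ✗ does not match
  E. bar: ✓ matches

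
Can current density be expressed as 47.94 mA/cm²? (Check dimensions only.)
Yes

current density has SI base units: A / m^2
mA/cm² reduces to the same SI base units, so it is a valid unit for current density.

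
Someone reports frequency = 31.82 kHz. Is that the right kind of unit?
Yes

frequency has SI base units: 1 / s
kHz reduces to the same SI base units, so it is a valid unit for frequency.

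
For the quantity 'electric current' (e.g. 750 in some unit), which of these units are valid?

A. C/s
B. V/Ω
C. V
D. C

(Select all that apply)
A, B

electric current has SI base units: A

Checking each option against A:
  A. C/s: ✓ matches
  B. V/Ω: ✓ matches
  C. V: ✗ does not match
  D. C: ✗ does not match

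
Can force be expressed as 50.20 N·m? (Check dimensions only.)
No

force has SI base units: kg * m / s^2
N·m does NOT reduce to kg * m / s^2; a valid unit for force would be e.g. N.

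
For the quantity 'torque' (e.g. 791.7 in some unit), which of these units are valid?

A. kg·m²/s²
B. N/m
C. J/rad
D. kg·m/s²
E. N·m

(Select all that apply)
A, C, E

torque has SI base units: kg * m^2 / s^2

Checking each option against kg * m^2 / s^2:
  A. kg·m²/s²: ✓ matches
  B. N/m: ✗ does not match
  C. J/rad: ✓ matches
  D. kg·m/s²: ✗ does not match
  E. N·m: ✓ matches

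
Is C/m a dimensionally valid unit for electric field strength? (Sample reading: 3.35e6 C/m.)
No

electric field strength has SI base units: kg * m / (A * s^3)
C/m does NOT reduce to kg * m / (A * s^3); a valid unit for electric field strength would be e.g. V/m.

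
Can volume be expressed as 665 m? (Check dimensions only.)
No

volume has SI base units: m^3
m does NOT reduce to m^3; a valid unit for volume would be e.g. m³.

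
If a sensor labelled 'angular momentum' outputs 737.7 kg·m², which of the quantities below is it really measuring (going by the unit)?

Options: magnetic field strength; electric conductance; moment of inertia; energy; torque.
moment of inertia

angular momentum should have units dimensionally equivalent to kg * m^2 / s (e.g. kg·m²/s).
The given unit 'kg·m²' reduces to kg * m^2. Of the listed options, that is the dimensionality of moment of inertia.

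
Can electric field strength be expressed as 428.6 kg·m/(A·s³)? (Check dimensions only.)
Yes

electric field strength has SI base units: kg * m / (A * s^3)
kg·m/(A·s³) reduces to the same SI base units, so it is a valid unit for electric field strength.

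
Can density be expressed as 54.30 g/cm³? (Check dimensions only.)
Yes

density has SI base units: kg / m^3
g/cm³ reduces to the same SI base units, so it is a valid unit for density.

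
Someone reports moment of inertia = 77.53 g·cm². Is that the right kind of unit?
Yes

moment of inertia has SI base units: kg * m^2
g·cm² reduces to the same SI base units, so it is a valid unit for moment of inertia.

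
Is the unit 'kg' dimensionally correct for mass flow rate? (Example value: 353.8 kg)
No

mass flow rate has SI base units: kg / s
kg does NOT reduce to kg / s; a valid unit for mass flow rate would be e.g. kg/s.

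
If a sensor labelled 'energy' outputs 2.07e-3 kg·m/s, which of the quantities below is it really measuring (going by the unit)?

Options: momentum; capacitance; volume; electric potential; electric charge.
momentum

energy should have units dimensionally equivalent to kg * m^2 / s^2 (e.g. J).
The given unit 'kg·m/s' reduces to kg * m / s. Of the listed options, that is the dimensionality of momentum.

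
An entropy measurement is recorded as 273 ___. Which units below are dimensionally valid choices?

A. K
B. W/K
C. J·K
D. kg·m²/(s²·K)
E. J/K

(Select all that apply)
D, E

entropy has SI base units: kg * m^2 / (s^2 * K)

Checking each option against kg * m^2 / (s^2 * K):
  A. K: ✗ does not match
  B. W/K: ✗ does not match
  C. J·K: ✗ does not match
  D. kg·m²/(s²·K): ✓ matches
  E. J/K: ✓ matches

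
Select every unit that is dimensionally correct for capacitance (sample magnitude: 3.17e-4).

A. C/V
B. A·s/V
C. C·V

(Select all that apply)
A, B

capacitance has SI base units: A^2 * s^4 / (kg * m^2)

Checking each option against A^2 * s^4 / (kg * m^2):
  A. C/V: ✓ matches
  B. A·s/V: ✓ matches
  C. C·V: ✗ does not match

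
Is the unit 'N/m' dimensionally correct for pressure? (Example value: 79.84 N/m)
No

pressure has SI base units: kg / (m * s^2)
N/m does NOT reduce to kg / (m * s^2); a valid unit for pressure would be e.g. Pa.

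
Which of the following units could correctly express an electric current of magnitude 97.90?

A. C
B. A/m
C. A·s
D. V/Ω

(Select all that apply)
D

electric current has SI base units: A

Checking each option against A:
  A. C: ✗ does not match
  B. A/m: ✗ does not match
  C. A·s: ✗ does not match
  D. V/Ω: ✓ matches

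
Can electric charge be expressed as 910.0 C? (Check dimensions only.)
Yes

electric charge has SI base units: A * s
C reduces to the same SI base units, so it is a valid unit for electric charge.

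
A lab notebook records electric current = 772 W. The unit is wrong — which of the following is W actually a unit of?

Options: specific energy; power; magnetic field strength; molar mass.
power

electric current should have units dimensionally equivalent to A (e.g. A).
The given unit 'W' reduces to kg * m^2 / s^3. Of the listed options, that is the dimensionality of power.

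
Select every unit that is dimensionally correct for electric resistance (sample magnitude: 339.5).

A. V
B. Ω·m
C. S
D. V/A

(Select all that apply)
D

electric resistance has SI base units: kg * m^2 / (A^2 * s^3)

Checking each option against kg * m^2 / (A^2 * s^3):
  A. V: ✗ does not match
  B. Ω·m: ✗ does not match
  C. S: ✗ does not match
  D. V/A: ✓ matches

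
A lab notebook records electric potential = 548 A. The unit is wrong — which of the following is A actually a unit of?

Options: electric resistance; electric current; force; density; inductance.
electric current

electric potential should have units dimensionally equivalent to kg * m^2 / (A * s^3) (e.g. V).
The given unit 'A' reduces to A. Of the listed options, that is the dimensionality of electric current.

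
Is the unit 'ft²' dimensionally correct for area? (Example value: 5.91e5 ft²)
Yes

area has SI base units: m^2
ft² reduces to the same SI base units, so it is a valid unit for area.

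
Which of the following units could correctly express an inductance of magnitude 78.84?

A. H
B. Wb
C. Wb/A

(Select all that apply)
A, C

inductance has SI base units: kg * m^2 / (A^2 * s^2)

Checking each option against kg * m^2 / (A^2 * s^2):
  A. H: ✓ matches
  B. Wb: ✗ does not match
  C. Wb/A: ✓ matches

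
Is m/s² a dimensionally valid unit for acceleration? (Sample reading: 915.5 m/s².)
Yes

acceleration has SI base units: m / s^2
m/s² reduces to the same SI base units, so it is a valid unit for acceleration.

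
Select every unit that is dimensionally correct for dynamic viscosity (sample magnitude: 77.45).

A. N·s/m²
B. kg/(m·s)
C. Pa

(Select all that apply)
A, B

dynamic viscosity has SI base units: kg / (m * s)

Checking each option against kg / (m * s):
  A. N·s/m²: ✓ matches
  B. kg/(m·s): ✓ matches
  C. Pa: ✗ does not match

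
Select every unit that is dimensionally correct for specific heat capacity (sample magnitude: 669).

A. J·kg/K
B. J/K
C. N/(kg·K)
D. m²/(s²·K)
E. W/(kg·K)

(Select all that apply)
D

specific heat capacity has SI base units: m^2 / (s^2 * K)

Checking each option against m^2 / (s^2 * K):
  A. J·kg/K: ✗ does not match
  B. J/K: ✗ does not match
  C. N/(kg·K): ✗ does not match
  D. m²/(s²·K): ✓ matches
  E. W/(kg·K): ✗ does not match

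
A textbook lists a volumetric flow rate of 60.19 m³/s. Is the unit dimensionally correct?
Yes

volumetric flow rate has SI base units: m^3 / s
m³/s reduces to the same SI base units, so it is a valid unit for volumetric flow rate.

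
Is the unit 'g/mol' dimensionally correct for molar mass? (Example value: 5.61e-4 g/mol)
Yes

molar mass has SI base units: kg / mol
g/mol reduces to the same SI base units, so it is a valid unit for molar mass.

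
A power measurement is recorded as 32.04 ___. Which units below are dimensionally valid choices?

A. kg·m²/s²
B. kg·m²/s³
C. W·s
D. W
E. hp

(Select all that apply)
B, D, E

power has SI base units: kg * m^2 / s^3

Checking each option against kg * m^2 / s^3:
  A. kg·m²/s²: ✗ does not match
  B. kg·m²/s³: ✓ matches
  C. W·s: ✗ does not match
  D. W: ✓ matches
  E. hp: ✓ matches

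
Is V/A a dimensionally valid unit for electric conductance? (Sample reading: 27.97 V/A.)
No

electric conductance has SI base units: A^2 * s^3 / (kg * m^2)
V/A does NOT reduce to A^2 * s^3 / (kg * m^2); a valid unit for electric conductance would be e.g. S.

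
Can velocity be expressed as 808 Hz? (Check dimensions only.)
No

velocity has SI base units: m / s
Hz does NOT reduce to m / s; a valid unit for velocity would be e.g. m/s.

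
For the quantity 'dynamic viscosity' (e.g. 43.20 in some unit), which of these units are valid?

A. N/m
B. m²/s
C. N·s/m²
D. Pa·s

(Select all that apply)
C, D

dynamic viscosity has SI base units: kg / (m * s)

Checking each option against kg / (m * s):
  A. N/m: ✗ does not match
  B. m²/s: ✗ does not match
  C. N·s/m²: ✓ matches
  D. Pa·s: ✓ matches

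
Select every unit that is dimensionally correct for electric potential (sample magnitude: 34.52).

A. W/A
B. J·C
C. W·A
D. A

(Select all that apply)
A

electric potential has SI base units: kg * m^2 / (A * s^3)

Checking each option against kg * m^2 / (A * s^3):
  A. W/A: ✓ matches
  B. J·C: ✗ does not match
  C. W·A: ✗ does not match
  D. A: ✗ does not match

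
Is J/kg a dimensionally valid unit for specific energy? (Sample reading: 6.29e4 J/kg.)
Yes

specific energy has SI base units: m^2 / s^2
J/kg reduces to the same SI base units, so it is a valid unit for specific energy.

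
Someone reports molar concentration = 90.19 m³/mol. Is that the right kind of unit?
No

molar concentration has SI base units: mol / m^3
m³/mol does NOT reduce to mol / m^3; a valid unit for molar concentration would be e.g. mol/m³.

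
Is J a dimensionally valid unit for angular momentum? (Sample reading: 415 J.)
No

angular momentum has SI base units: kg * m^2 / s
J does NOT reduce to kg * m^2 / s; a valid unit for angular momentum would be e.g. kg·m²/s.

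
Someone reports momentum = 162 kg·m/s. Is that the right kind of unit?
Yes

momentum has SI base units: kg * m / s
kg·m/s reduces to the same SI base units, so it is a valid unit for momentum.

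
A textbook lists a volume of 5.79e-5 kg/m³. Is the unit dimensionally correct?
No

volume has SI base units: m^3
kg/m³ does NOT reduce to m^3; a valid unit for volume would be e.g. m³.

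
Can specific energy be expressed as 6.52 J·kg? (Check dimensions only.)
No

specific energy has SI base units: m^2 / s^2
J·kg does NOT reduce to m^2 / s^2; a valid unit for specific energy would be e.g. J/kg.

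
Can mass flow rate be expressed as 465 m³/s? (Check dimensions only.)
No

mass flow rate has SI base units: kg / s
m³/s does NOT reduce to kg / s; a valid unit for mass flow rate would be e.g. kg/s.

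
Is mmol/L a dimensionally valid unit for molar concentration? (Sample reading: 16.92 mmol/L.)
Yes

molar concentration has SI base units: mol / m^3
mmol/L reduces to the same SI base units, so it is a valid unit for molar concentration.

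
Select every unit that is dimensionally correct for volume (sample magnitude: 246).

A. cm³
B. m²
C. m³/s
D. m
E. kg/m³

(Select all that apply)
A

volume has SI base units: m^3

Checking each option against m^3:
  A. cm³: ✓ matches
  B. m²: ✗ does not match
  C. m³/s: ✗ does not match
  D. m: ✗ does not match
  E. kg/m³: ✗ does not match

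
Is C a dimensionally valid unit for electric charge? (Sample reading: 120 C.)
Yes

electric charge has SI base units: A * s
C reduces to the same SI base units, so it is a valid unit for electric charge.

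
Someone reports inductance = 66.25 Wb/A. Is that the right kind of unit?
Yes

inductance has SI base units: kg * m^2 / (A^2 * s^2)
Wb/A reduces to the same SI base units, so it is a valid unit for inductance.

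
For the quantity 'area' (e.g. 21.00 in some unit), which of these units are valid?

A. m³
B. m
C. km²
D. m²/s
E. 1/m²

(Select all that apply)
C

area has SI base units: m^2

Checking each option against m^2:
  A. m³: ✗ does not match
  B. m: ✗ does not match
  C. km²: ✓ matches
  D. m²/s: ✗ does not match
  E. 1/m²: ✗ does not match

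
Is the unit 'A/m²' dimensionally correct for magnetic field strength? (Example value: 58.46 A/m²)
No

magnetic field strength has SI base units: A / m
A/m² does NOT reduce to A / m; a valid unit for magnetic field strength would be e.g. A/m.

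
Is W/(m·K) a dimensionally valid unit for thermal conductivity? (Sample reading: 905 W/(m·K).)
Yes

thermal conductivity has SI base units: kg * m / (s^3 * K)
W/(m·K) reduces to the same SI base units, so it is a valid unit for thermal conductivity.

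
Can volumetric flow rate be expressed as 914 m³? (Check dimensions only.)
No

volumetric flow rate has SI base units: m^3 / s
m³ does NOT reduce to m^3 / s; a valid unit for volumetric flow rate would be e.g. m³/s.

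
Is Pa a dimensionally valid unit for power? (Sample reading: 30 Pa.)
No

power has SI base units: kg * m^2 / s^3
Pa does NOT reduce to kg * m^2 / s^3; a valid unit for power would be e.g. W.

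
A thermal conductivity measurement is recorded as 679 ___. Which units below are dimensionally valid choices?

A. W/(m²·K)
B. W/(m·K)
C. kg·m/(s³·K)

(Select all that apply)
B, C

thermal conductivity has SI base units: kg * m / (s^3 * K)

Checking each option against kg * m / (s^3 * K):
  A. W/(m²·K): ✗ does not match
  B. W/(m·K): ✓ matches
  C. kg·m/(s³·K): ✓ matches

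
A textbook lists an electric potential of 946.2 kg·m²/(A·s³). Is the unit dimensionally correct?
Yes

electric potential has SI base units: kg * m^2 / (A * s^3)
kg·m²/(A·s³) reduces to the same SI base units, so it is a valid unit for electric potential.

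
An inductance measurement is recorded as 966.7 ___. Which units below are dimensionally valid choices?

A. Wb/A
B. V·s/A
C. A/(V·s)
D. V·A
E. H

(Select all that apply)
A, B, E

inductance has SI base units: kg * m^2 / (A^2 * s^2)

Checking each option against kg * m^2 / (A^2 * s^2):
  A. Wb/A: ✓ matches
  B. V·s/A: ✓ matches
  C. A/(V·s): ✗ does not match
  D. V·A: ✗ does not match
  E. H: ✓ matches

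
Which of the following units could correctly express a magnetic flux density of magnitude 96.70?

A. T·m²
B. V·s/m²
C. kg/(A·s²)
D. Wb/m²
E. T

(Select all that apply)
B, C, D, E

magnetic flux density has SI base units: kg / (A * s^2)

Checking each option against kg / (A * s^2):
  A. T·m²: ✗ does not match
  B. V·s/m²: ✓ matches
  C. kg/(A·s²): ✓ matches
  D. Wb/m²: ✓ matches
  E. T: ✓ matches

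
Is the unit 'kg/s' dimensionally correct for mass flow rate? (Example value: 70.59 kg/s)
Yes

mass flow rate has SI base units: kg / s
kg/s reduces to the same SI base units, so it is a valid unit for mass flow rate.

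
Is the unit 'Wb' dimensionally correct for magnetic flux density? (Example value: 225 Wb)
No

magnetic flux density has SI base units: kg / (A * s^2)
Wb does NOT reduce to kg / (A * s^2); a valid unit for magnetic flux density would be e.g. T.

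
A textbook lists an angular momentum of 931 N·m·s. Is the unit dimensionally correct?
Yes

angular momentum has SI base units: kg * m^2 / s
N·m·s reduces to the same SI base units, so it is a valid unit for angular momentum.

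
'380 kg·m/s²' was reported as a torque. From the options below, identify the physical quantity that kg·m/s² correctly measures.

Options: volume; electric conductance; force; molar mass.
force

torque should have units dimensionally equivalent to kg * m^2 / s^2 (e.g. N·m).
The given unit 'kg·m/s²' reduces to kg * m / s^2. Of the listed options, that is the dimensionality of force.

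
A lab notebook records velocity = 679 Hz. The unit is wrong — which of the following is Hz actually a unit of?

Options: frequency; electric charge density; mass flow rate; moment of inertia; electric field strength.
frequency

velocity should have units dimensionally equivalent to m / s (e.g. m/s).
The given unit 'Hz' reduces to 1 / s. Of the listed options, that is the dimensionality of frequency.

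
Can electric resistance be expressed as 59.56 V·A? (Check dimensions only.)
No

electric resistance has SI base units: kg * m^2 / (A^2 * s^3)
V·A does NOT reduce to kg * m^2 / (A^2 * s^3); a valid unit for electric resistance would be e.g. Ω.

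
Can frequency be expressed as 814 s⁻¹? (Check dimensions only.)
Yes

frequency has SI base units: 1 / s
s⁻¹ reduces to the same SI base units, so it is a valid unit for frequency.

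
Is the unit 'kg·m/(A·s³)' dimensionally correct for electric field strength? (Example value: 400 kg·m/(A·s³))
Yes

electric field strength has SI base units: kg * m / (A * s^3)
kg·m/(A·s³) reduces to the same SI base units, so it is a valid unit for electric field strength.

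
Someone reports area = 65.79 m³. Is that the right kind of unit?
No

area has SI base units: m^2
m³ does NOT reduce to m^2; a valid unit for area would be e.g. m².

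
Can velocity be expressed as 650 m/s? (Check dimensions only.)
Yes

velocity has SI base units: m / s
m/s reduces to the same SI base units, so it is a valid unit for velocity.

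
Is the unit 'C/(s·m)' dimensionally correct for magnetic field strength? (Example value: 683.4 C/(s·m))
Yes

magnetic field strength has SI base units: A / m
C/(s·m) reduces to the same SI base units, so it is a valid unit for magnetic field strength.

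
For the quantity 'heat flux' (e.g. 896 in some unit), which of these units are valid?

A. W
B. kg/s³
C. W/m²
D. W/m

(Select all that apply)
B, C

heat flux has SI base units: kg / s^3

Checking each option against kg / s^3:
  A. W: ✗ does not match
  B. kg/s³: ✓ matches
  C. W/m²: ✓ matches
  D. W/m: ✗ does not match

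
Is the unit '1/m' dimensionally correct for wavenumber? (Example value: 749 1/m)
Yes

wavenumber has SI base units: 1 / m
1/m reduces to the same SI base units, so it is a valid unit for wavenumber.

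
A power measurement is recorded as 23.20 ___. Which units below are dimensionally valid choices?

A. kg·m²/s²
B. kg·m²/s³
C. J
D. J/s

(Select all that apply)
B, D

power has SI base units: kg * m^2 / s^3

Checking each option against kg * m^2 / s^3:
  A. kg·m²/s²: ✗ does not match
  B. kg·m²/s³: ✓ matches
  C. J: ✗ does not match
  D. J/s: ✓ matches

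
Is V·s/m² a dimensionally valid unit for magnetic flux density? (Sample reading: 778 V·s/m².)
Yes

magnetic flux density has SI base units: kg / (A * s^2)
V·s/m² reduces to the same SI base units, so it is a valid unit for magnetic flux density.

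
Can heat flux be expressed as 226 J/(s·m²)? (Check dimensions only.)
Yes

heat flux has SI base units: kg / s^3
J/(s·m²) reduces to the same SI base units, so it is a valid unit for heat flux.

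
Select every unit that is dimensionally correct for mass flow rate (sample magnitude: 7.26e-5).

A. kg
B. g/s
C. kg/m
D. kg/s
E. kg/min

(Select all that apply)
B, D, E

mass flow rate has SI base units: kg / s

Checking each option against kg / s:
  A. kg: ✗ does not match
  B. g/s: ✓ matches
  C. kg/m: ✗ does not match
  D. kg/s: ✓ matches
  E. kg/min: ✓ matches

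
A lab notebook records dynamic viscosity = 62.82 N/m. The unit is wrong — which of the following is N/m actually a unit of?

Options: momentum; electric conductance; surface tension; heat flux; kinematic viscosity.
surface tension

dynamic viscosity should have units dimensionally equivalent to kg / (m * s) (e.g. Pa·s).
The given unit 'N/m' reduces to kg / s^2. Of the listed options, that is the dimensionality of surface tension.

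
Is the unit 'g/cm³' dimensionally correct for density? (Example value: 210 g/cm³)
Yes

density has SI base units: kg / m^3
g/cm³ reduces to the same SI base units, so it is a valid unit for density.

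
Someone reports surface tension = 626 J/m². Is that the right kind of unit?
Yes

surface tension has SI base units: kg / s^2
J/m² reduces to the same SI base units, so it is a valid unit for surface tension.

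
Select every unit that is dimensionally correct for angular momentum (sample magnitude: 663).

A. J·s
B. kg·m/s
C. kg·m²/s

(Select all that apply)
A, C

angular momentum has SI base units: kg * m^2 / s

Checking each option against kg * m^2 / s:
  A. J·s: ✓ matches
  B. kg·m/s: ✗ does not match
  C. kg·m²/s: ✓ matches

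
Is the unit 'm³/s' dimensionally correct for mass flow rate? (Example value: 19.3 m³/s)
No

mass flow rate has SI base units: kg / s
m³/s does NOT reduce to kg / s; a valid unit for mass flow rate would be e.g. kg/s.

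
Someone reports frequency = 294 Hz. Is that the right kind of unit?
Yes

frequency has SI base units: 1 / s
Hz reduces to the same SI base units, so it is a valid unit for frequency.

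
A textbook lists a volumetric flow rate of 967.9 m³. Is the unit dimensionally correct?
No

volumetric flow rate has SI base units: m^3 / s
m³ does NOT reduce to m^3 / s; a valid unit for volumetric flow rate would be e.g. m³/s.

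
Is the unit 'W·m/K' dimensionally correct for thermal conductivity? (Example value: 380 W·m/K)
No

thermal conductivity has SI base units: kg * m / (s^3 * K)
W·m/K does NOT reduce to kg * m / (s^3 * K); a valid unit for thermal conductivity would be e.g. W/(m·K).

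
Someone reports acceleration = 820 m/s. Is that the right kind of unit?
No

acceleration has SI base units: m / s^2
m/s does NOT reduce to m / s^2; a valid unit for acceleration would be e.g. m/s².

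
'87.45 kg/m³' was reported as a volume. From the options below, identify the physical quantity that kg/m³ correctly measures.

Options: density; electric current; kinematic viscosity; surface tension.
density

volume should have units dimensionally equivalent to m^3 (e.g. m³).
The given unit 'kg/m³' reduces to kg / m^3. Of the listed options, that is the dimensionality of density.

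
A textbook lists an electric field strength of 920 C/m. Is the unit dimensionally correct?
No

electric field strength has SI base units: kg * m / (A * s^3)
C/m does NOT reduce to kg * m / (A * s^3); a valid unit for electric field strength would be e.g. V/m.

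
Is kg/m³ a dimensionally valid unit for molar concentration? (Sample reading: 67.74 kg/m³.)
No

molar concentration has SI base units: mol / m^3
kg/m³ does NOT reduce to mol / m^3; a valid unit for molar concentration would be e.g. mol/m³.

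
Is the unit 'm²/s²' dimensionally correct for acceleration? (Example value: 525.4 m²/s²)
No

acceleration has SI base units: m / s^2
m²/s² does NOT reduce to m / s^2; a valid unit for acceleration would be e.g. m/s².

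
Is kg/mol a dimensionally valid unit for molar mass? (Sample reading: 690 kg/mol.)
Yes

molar mass has SI base units: kg / mol
kg/mol reduces to the same SI base units, so it is a valid unit for molar mass.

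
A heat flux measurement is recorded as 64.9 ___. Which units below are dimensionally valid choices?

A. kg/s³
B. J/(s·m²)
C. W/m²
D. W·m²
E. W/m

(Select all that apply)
A, B, C

heat flux has SI base units: kg / s^3

Checking each option against kg / s^3:
  A. kg/s³: ✓ matches
  B. J/(s·m²): ✓ matches
  C. W/m²: ✓ matches
  D. W·m²: ✗ does not match
  E. W/m: ✗ does not match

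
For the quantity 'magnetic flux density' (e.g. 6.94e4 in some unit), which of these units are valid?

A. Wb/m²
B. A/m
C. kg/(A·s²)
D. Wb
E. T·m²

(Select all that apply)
A, C

magnetic flux density has SI base units: kg / (A * s^2)

Checking each option against kg / (A * s^2):
  A. Wb/m²: ✓ matches
  B. A/m: ✗ does not match
  C. kg/(A·s²): ✓ matches
  D. Wb: ✗ does not match
  E. T·m²: ✗ does not match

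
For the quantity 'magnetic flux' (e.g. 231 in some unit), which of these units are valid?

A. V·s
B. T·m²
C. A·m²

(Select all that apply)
A, B

magnetic flux has SI base units: kg * m^2 / (A * s^2)

Checking each option against kg * m^2 / (A * s^2):
  A. V·s: ✓ matches
  B. T·m²: ✓ matches
  C. A·m²: ✗ does not match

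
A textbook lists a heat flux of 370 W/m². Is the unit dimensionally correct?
Yes

heat flux has SI base units: kg / s^3
W/m² reduces to the same SI base units, so it is a valid unit for heat flux.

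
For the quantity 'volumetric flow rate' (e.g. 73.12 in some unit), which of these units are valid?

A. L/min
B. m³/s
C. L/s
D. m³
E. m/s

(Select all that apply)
A, B, C

volumetric flow rate has SI base units: m^3 / s

Checking each option against m^3 / s:
  A. L/min: ✓ matches
  B. m³/s: ✓ matches
  C. L/s: ✓ matches
  D. m³: ✗ does not match
  E. m/s: ✗ does not match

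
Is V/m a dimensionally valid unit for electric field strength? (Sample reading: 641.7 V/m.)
Yes

electric field strength has SI base units: kg * m / (A * s^3)
V/m reduces to the same SI base units, so it is a valid unit for electric field strength.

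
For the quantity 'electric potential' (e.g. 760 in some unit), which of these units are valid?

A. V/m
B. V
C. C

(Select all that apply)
B

electric potential has SI base units: kg * m^2 / (A * s^3)

Checking each option against kg * m^2 / (A * s^3):
  A. V/m: ✗ does not match
  B. V: ✓ matches
  C. C: ✗ does not match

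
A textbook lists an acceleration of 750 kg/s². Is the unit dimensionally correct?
No

acceleration has SI base units: m / s^2
kg/s² does NOT reduce to m / s^2; a valid unit for acceleration would be e.g. m/s².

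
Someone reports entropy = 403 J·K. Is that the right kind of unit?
No

entropy has SI base units: kg * m^2 / (s^2 * K)
J·K does NOT reduce to kg * m^2 / (s^2 * K); a valid unit for entropy would be e.g. J/K.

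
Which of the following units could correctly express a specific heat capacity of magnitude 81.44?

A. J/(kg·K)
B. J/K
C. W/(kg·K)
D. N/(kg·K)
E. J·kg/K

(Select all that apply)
A

specific heat capacity has SI base units: m^2 / (s^2 * K)

Checking each option against m^2 / (s^2 * K):
  A. J/(kg·K): ✓ matches
  B. J/K: ✗ does not match
  C. W/(kg·K): ✗ does not match
  D. N/(kg·K): ✗ does not match
  E. J·kg/K: ✗ does not match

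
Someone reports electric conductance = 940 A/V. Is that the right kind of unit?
Yes

electric conductance has SI base units: A^2 * s^3 / (kg * m^2)
A/V reduces to the same SI base units, so it is a valid unit for electric conductance.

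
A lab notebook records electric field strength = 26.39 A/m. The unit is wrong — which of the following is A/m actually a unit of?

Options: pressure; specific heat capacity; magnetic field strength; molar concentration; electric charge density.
magnetic field strength

electric field strength should have units dimensionally equivalent to kg * m / (A * s^3) (e.g. V/m).
The given unit 'A/m' reduces to A / m. Of the listed options, that is the dimensionality of magnetic field strength.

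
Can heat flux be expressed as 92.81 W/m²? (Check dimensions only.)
Yes

heat flux has SI base units: kg / s^3
W/m² reduces to the same SI base units, so it is a valid unit for heat flux.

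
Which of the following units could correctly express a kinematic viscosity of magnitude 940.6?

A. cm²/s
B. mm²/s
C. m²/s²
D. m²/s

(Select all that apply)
A, B, D

kinematic viscosity has SI base units: m^2 / s

Checking each option against m^2 / s:
  A. cm²/s: ✓ matches
  B. mm²/s: ✓ matches
  C. m²/s²: ✗ does not match
  D. m²/s: ✓ matches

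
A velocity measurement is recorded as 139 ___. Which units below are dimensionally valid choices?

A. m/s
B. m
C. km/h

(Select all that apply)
A, C

velocity has SI base units: m / s

Checking each option against m / s:
  A. m/s: ✓ matches
  B. m: ✗ does not match
  C. km/h: ✓ matches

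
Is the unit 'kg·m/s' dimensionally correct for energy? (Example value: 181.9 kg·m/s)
No

energy has SI base units: kg * m^2 / s^2
kg·m/s does NOT reduce to kg * m^2 / s^2; a valid unit for energy would be e.g. J.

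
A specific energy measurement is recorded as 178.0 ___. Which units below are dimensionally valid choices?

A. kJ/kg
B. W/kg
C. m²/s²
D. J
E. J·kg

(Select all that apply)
A, C

specific energy has SI base units: m^2 / s^2

Checking each option against m^2 / s^2:
  A. kJ/kg: ✓ matches
  B. W/kg: ✗ does not match
  C. m²/s²: ✓ matches
  D. J: ✗ does not match
  E. J·kg: ✗ does not match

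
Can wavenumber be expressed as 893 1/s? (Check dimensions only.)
No

wavenumber has SI base units: 1 / m
1/s does NOT reduce to 1 / m; a valid unit for wavenumber would be e.g. 1/m.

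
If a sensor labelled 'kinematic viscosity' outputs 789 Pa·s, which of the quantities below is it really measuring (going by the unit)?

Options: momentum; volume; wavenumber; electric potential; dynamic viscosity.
dynamic viscosity

kinematic viscosity should have units dimensionally equivalent to m^2 / s (e.g. m²/s).
The given unit 'Pa·s' reduces to kg / (m * s). Of the listed options, that is the dimensionality of dynamic viscosity.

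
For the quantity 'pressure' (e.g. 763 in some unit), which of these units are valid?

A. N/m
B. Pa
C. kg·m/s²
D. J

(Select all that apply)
B

pressure has SI base units: kg / (m * s^2)

Checking each option against kg / (m * s^2):
  A. N/m: ✗ does not match
  B. Pa: ✓ matches
  C. kg·m/s²: ✗ does not match
  D. J: ✗ does not match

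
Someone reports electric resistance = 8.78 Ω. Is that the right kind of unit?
Yes

electric resistance has SI base units: kg * m^2 / (A^2 * s^3)
Ω reduces to the same SI base units, so it is a valid unit for electric resistance.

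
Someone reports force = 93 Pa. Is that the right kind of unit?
No

force has SI base units: kg * m / s^2
Pa does NOT reduce to kg * m / s^2; a valid unit for force would be e.g. N.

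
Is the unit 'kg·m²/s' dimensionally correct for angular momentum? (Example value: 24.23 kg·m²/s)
Yes

angular momentum has SI base units: kg * m^2 / s
kg·m²/s reduces to the same SI base units, so it is a valid unit for angular momentum.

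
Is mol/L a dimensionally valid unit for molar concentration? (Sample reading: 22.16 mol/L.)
Yes

molar concentration has SI base units: mol / m^3
mol/L reduces to the same SI base units, so it is a valid unit for molar concentration.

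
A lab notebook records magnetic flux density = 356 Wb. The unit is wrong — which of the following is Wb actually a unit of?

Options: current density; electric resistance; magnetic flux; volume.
magnetic flux

magnetic flux density should have units dimensionally equivalent to kg / (A * s^2) (e.g. T).
The given unit 'Wb' reduces to kg * m^2 / (A * s^2). Of the listed options, that is the dimensionality of magnetic flux.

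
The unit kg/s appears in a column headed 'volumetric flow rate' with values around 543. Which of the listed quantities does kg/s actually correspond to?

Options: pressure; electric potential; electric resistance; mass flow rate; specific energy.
mass flow rate

volumetric flow rate should have units dimensionally equivalent to m^3 / s (e.g. m³/s).
The given unit 'kg/s' reduces to kg / s. Of the listed options, that is the dimensionality of mass flow rate.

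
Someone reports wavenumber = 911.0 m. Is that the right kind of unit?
No

wavenumber has SI base units: 1 / m
m does NOT reduce to 1 / m; a valid unit for wavenumber would be e.g. 1/m.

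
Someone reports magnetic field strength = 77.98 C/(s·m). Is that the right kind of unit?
Yes

magnetic field strength has SI base units: A / m
C/(s·m) reduces to the same SI base units, so it is a valid unit for magnetic field strength.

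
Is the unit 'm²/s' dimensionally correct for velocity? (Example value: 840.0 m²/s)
No

velocity has SI base units: m / s
m²/s does NOT reduce to m / s; a valid unit for velocity would be e.g. m/s.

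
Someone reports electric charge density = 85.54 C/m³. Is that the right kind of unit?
Yes

electric charge density has SI base units: A * s / m^3
C/m³ reduces to the same SI base units, so it is a valid unit for electric charge density.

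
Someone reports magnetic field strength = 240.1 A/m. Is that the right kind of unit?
Yes

magnetic field strength has SI base units: A / m
A/m reduces to the same SI base units, so it is a valid unit for magnetic field strength.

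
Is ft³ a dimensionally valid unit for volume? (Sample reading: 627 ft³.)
Yes

volume has SI base units: m^3
ft³ reduces to the same SI base units, so it is a valid unit for volume.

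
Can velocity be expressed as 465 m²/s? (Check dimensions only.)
No

velocity has SI base units: m / s
m²/s does NOT reduce to m / s; a valid unit for velocity would be e.g. m/s.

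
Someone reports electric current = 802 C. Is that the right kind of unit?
No

electric current has SI base units: A
C does NOT reduce to A; a valid unit for electric current would be e.g. A.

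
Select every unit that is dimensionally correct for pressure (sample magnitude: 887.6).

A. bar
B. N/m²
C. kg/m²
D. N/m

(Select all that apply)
A, B

pressure has SI base units: kg / (m * s^2)

Checking each option against kg / (m * s^2):
  A. bar: ✓ matches
  B. N/m²: ✓ matches
  C. kg/m²: ✗ does not match
  D. N/m: ✗ does not match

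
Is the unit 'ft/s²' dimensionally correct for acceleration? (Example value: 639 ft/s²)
Yes

acceleration has SI base units: m / s^2
ft/s² reduces to the same SI base units, so it is a valid unit for acceleration.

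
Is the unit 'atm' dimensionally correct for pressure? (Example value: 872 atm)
Yes

pressure has SI base units: kg / (m * s^2)
atm reduces to the same SI base units, so it is a valid unit for pressure.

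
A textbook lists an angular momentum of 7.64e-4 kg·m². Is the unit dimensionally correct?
No

angular momentum has SI base units: kg * m^2 / s
kg·m² does NOT reduce to kg * m^2 / s; a valid unit for angular momentum would be e.g. kg·m²/s.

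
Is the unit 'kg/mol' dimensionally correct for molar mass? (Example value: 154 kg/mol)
Yes

molar mass has SI base units: kg / mol
kg/mol reduces to the same SI base units, so it is a valid unit for molar mass.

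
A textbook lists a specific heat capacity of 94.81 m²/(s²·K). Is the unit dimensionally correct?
Yes

specific heat capacity has SI base units: m^2 / (s^2 * K)
m²/(s²·K) reduces to the same SI base units, so it is a valid unit for specific heat capacity.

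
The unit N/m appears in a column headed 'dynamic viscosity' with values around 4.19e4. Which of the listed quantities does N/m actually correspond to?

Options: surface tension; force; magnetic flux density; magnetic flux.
surface tension

dynamic viscosity should have units dimensionally equivalent to kg / (m * s) (e.g. Pa·s).
The given unit 'N/m' reduces to kg / s^2. Of the listed options, that is the dimensionality of surface tension.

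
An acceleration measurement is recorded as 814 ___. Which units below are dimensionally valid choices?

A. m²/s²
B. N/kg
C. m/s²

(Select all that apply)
B, C

acceleration has SI base units: m / s^2

Checking each option against m / s^2:
  A. m²/s²: ✗ does not match
  B. N/kg: ✓ matches
  C. m/s²: ✓ matches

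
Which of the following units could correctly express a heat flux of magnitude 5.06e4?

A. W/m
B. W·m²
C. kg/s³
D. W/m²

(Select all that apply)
C, D

heat flux has SI base units: kg / s^3

Checking each option against kg / s^3:
  A. W/m: ✗ does not match
  B. W·m²: ✗ does not match
  C. kg/s³: ✓ matches
  D. W/m²: ✓ matches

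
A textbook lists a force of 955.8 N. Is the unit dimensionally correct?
Yes

force has SI base units: kg * m / s^2
N reduces to the same SI base units, so it is a valid unit for force.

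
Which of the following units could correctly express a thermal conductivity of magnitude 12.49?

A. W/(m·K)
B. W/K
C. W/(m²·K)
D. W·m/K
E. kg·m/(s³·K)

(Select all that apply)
A, E

thermal conductivity has SI base units: kg * m / (s^3 * K)

Checking each option against kg * m / (s^3 * K):
  A. W/(m·K): ✓ matches
  B. W/K: ✗ does not match
  C. W/(m²·K): ✗ does not match
  D. W·m/K: ✗ does not match
  E. kg·m/(s³·K): ✓ matches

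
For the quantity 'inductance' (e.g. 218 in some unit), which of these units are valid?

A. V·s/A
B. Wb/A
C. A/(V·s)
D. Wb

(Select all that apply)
A, B

inductance has SI base units: kg * m^2 / (A^2 * s^2)

Checking each option against kg * m^2 / (A^2 * s^2):
  A. V·s/A: ✓ matches
  B. Wb/A: ✓ matches
  C. A/(V·s): ✗ does not match
  D. Wb: ✗ does not match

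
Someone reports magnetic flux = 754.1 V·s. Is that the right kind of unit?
Yes

magnetic flux has SI base units: kg * m^2 / (A * s^2)
V·s reduces to the same SI base units, so it is a valid unit for magnetic flux.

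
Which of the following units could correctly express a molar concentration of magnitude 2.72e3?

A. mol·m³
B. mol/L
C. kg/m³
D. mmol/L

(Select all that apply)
B, D

molar concentration has SI base units: mol / m^3

Checking each option against mol / m^3:
  A. mol·m³: ✗ does not match
  B. mol/L: ✓ matches
  C. kg/m³: ✗ does not match
  D. mmol/L: ✓ matches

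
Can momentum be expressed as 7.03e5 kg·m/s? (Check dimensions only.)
Yes

momentum has SI base units: kg * m / s
kg·m/s reduces to the same SI base units, so it is a valid unit for momentum.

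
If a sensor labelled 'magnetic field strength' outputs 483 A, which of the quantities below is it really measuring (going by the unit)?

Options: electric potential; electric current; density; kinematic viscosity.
electric current

magnetic field strength should have units dimensionally equivalent to A / m (e.g. A/m).
The given unit 'A' reduces to A. Of the listed options, that is the dimensionality of electric current.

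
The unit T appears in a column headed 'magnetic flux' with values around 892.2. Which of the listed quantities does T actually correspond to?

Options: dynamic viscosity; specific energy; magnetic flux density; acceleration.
magnetic flux density

magnetic flux should have units dimensionally equivalent to kg * m^2 / (A * s^2) (e.g. Wb).
The given unit 'T' reduces to kg / (A * s^2). Of the listed options, that is the dimensionality of magnetic flux density.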